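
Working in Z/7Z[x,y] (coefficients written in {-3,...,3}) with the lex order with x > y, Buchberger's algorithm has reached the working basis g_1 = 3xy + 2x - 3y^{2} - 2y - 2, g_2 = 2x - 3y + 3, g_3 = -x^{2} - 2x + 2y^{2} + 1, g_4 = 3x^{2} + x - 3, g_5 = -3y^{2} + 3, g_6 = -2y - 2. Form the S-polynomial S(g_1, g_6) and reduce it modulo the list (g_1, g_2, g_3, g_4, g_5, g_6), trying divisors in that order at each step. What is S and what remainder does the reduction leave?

S(g_1, g_6) = 2x - y^{2} - 3y - 3; remainder on division = 0.

lcm(LM(g_1), LM(g_6)) = xy.
S = (lcm/LT(g_1))·g_1 − (lcm/LT(g_6))·g_6 = 2x - y^{2} - 3y - 3.
Reduce S modulo (g_1, g_2, g_3, g_4, g_5, g_6) in that order:
  leading term x: subtract (1)·g_2 from 2x - y^{2} - 3y - 3 → -y^{2} + 1
  leading term y^{2}: subtract (-2)·g_5 from -y^{2} + 1 → 0
The remainder is 0, so this S-polynomial contributes no new basis element.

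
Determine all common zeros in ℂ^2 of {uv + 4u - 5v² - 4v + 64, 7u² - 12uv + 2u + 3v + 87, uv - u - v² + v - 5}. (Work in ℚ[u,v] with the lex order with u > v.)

Compute a lex Gröbner basis by Buchberger's algorithm.
f_1 = uv + 4u - 5v² - 4v + 64, LT = uv.
f_2 = 7u² - 12uv + 2u + 3v + 87, LT = u².
f_3 = uv - u - v² + v - 5, LT = uv.

S(f_1,f_2): lcm = u²v. S = 4u² - 23/7uv² - 30/7uv + 64u - 3/7v² - 87/7v.
  leading term u²: subtract (4/7)·f_2 from 4u² - 23/7uv² - 30/7uv + 64u - 3/7v² - 87/7v → -23/7uv² + 18/7uv + 440/7u - 3/7v² - 99/7v - 348/7
  leading term uv²: subtract (-23/7v)·f_1 from -23/7uv² + 18/7uv + 440/7u - 3/7v² - 99/7v - 348/7 → 110/7uv + 440/7u - 115/7v³ - 95/7v² + 1373/7v - 348/7
  leading term uv: subtract (110/7)·f_1 from 110/7uv + 440/7u - 115/7v³ - 95/7v² + 1373/7v - 348/7 → -115/7v³ + 65v² + 259v - 7388/7
  leading term v³: no divisor's leading term divides it; move -115/7v³ to the remainder.
  leading term v²: no divisor's leading term divides it; move 65v² to the remainder.
  leading term v: no divisor's leading term divides it; move 259v to the remainder.
  leading term 1: no divisor's leading term divides it; move -7388/7 to the remainder.
  remainder -115/7v³ + 65v² + 259v - 7388/7 ≠ 0; add h_4 = -115/7v³ + 65v² + 259v - 7388/7 to the basis.

S(f_1,f_3): lcm = uv. S = 5u - 4v² - 5v + 69.
  leading term u: no divisor's leading term divides it; move 5u to the remainder.
  leading term v²: no divisor's leading term divides it; move -4v² to the remainder.
  leading term v: no divisor's leading term divides it; move -5v to the remainder.
  leading term 1: no divisor's leading term divides it; move 69 to the remainder.
  remainder 5u - 4v² - 5v + 69 ≠ 0; add h_5 = 5u - 4v² - 5v + 69 to the basis.

S(f_2,f_3): lcm = u²v. S = u² - 5/7uv² - 5/7uv + 5u + 3/7v² + 87/7v.
  leading term u²: subtract (1/7)·f_2 from u² - 5/7uv² - 5/7uv + 5u + 3/7v² + 87/7v → -5/7uv² + uv + 33/7u + 3/7v² + 12v - 87/7
  leading term uv²: subtract (-5/7v)·f_1 from -5/7uv² + uv + 33/7u + 3/7v² + 12v - 87/7 → 27/7uv + 33/7u - 25/7v³ - 17/7v² + 404/7v - 87/7
  leading term uv: subtract (27/7)·f_1 from 27/7uv + 33/7u - 25/7v³ - 17/7v² + 404/7v - 87/7 → -75/7u - 25/7v³ + 118/7v² + 512/7v - 1815/7
  leading term u: subtract (-15/7)·h_5 from -75/7u - 25/7v³ + 118/7v² + 512/7v - 1815/7 → -25/7v³ + 58/7v² + 437/7v - 780/7
  leading term v³: subtract (5/23)·h_4 from -25/7v³ + 58/7v² + 437/7v - 780/7 → -941/161v² + 986/161v + 19000/161
  leading term v²: no divisor's leading term divides it; move -941/161v² to the remainder.
  leading term v: no divisor's leading term divides it; move 986/161v to the remainder.
  leading term 1: no divisor's leading term divides it; move 19000/161 to the remainder.
  remainder -941/161v² + 986/161v + 19000/161 ≠ 0; add h_6 = -941/161v² + 986/161v + 19000/161 to the basis.

S(f_3,h_4): lcm = uv³. S = 68/23uv² + 1813/115uv - 7388/115u - v⁴ + v³ - 5v².
  leading term uv²: subtract (68/23v)·f_1 from 68/23uv² + 1813/115uv - 7388/115u - v⁴ + v³ - 5v² → 453/115uv - 7388/115u - v⁴ + 363/23v³ + 157/23v² - 4352/23v
  leading term uv: subtract (453/115)·f_1 from 453/115uv - 7388/115u - v⁴ + 363/23v³ + 157/23v² - 4352/23v → -80u - v⁴ + 363/23v³ + 610/23v² - 19948/115v - 28992/115
  leading term u: subtract (-16)·h_5 from -80u - v⁴ + 363/23v³ + 610/23v² - 19948/115v - 28992/115 → -v⁴ + 363/23v³ - 862/23v² - 29148/115v + 97968/115
  leading term v⁴: subtract (7/115v)·h_4 from -v⁴ + 363/23v³ - 862/23v² - 29148/115v + 97968/115 → 272/23v³ - 6123/115v² - 4352/23v + 97968/115
  leading term v³: subtract (-1904/2645)·h_4 from 272/23v³ - 6123/115v² - 4352/23v + 97968/115 → -17069/2645v² - 7344/2645v + 243728/2645
  leading term v²: subtract (119483/108215)·h_6 from -17069/2645v² - 7344/2645v + 243728/2645 → -1032206/108215v - 4128824/108215
  leading term v: no divisor's leading term divides it; move -1032206/108215v to the remainder.
  leading term 1: no divisor's leading term divides it; move -4128824/108215 to the remainder.
  remainder -1032206/108215v - 4128824/108215 ≠ 0; add h_7 = -1032206/108215v - 4128824/108215 to the basis.

The other S-polynomials (S(f_1,h_4), S(f_2,h_4), S(f_1,h_5), S(f_2,h_5), S(f_3,h_5), S(h_4,h_5), S(f_1,h_6), S(f_2,h_6), S(f_3,h_6), S(h_4,h_6), S(h_5,h_6), S(f_1,h_7), S(f_2,h_7), S(f_3,h_7), S(h_4,h_7), S(h_5,h_7), S(h_6,h_7)) all reduce to 0 modulo the current basis, so we have a Gröbner basis.
Inter-reduce: drop elements whose leading term is divisible by another's, tail-reduce, and make monic.
Reduced Gröbner basis: {u + 5, v + 4}.

A lex Gröbner basis eliminates variables successively. Here v + 4 depends only on v, with roots {-4}; lifting each root through the earlier basis elements recovers the full solutions.
  v = -4: the earlier basis element becomes u + 5 = 0, giving u = -5 — point (-5, -4).
Each listed point satisfies every original equation (direct substitution).
This is the nonlinear analogue of row-reducing a linear system.

{(-5, -4)}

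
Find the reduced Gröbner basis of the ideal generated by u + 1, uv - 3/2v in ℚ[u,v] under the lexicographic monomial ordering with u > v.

Buchberger's algorithm terminates because the ascending chain of leading-term ideals stabilizes.

f_1 = u + 1, LT = u.
f_2 = uv - 3/2v, LT = uv.

S(f_1,f_2): lcm = uv. S = 5/2v.
  leading term v: no divisor's leading term divides it; move 5/2v to the remainder.
  remainder 5/2v ≠ 0; add g_3 = 5/2v to the basis.

S(f_1,g_3): leading monomials are coprime, so the S-polynomial reduces to 0 (Buchberger's first criterion).
S(f_2,g_3): lcm = uv. S = -3/2v.
  leading term v: subtract (-⅗)·g_3 from -3/2v → 0
  remainder 0.

Every S-polynomial of the final basis reduces to 0, so we have a Gröbner basis.
Inter-reduce: drop elements whose leading term is divisible by another's, tail-reduce, and make monic.

G = {u + 1, v}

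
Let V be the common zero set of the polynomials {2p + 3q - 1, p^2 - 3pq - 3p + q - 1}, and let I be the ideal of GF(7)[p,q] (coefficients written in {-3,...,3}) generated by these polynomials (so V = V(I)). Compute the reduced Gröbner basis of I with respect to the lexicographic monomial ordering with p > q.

f_1 = 2p + 3q - 1, LT = p.
f_2 = p^2 - 3pq - 3p + q - 1, LT = p^2.

S(f_1,f_2): lcm = p^2. S = pq - p - q + 1.
  leading term pq: subtract (-3q)·f_1 from pq - p - q + 1 → -p + 2q^2 + 3q + 1
  leading term p: subtract (3)·f_1 from -p + 2q^2 + 3q + 1 → 2q^2 + q - 3
  leading term q^2: no divisor's leading term divides it; move 2q^2 to the remainder.
  leading term q: no divisor's leading term divides it; move q to the remainder.
  leading term 1: no divisor's leading term divides it; move -3 to the remainder.
  remainder 2q^2 + q - 3 ≠ 0; add g_3 = 2q^2 + q - 3 to the basis.

The other S-polynomials (S(f_1,g_3), S(f_2,g_3)) all reduce to 0 modulo the current basis, so we have a Gröbner basis.
Inter-reduce: drop elements whose leading term is divisible by another's, tail-reduce, and make monic.

G = {p - 2q + 3, q^2 - 3q + 2}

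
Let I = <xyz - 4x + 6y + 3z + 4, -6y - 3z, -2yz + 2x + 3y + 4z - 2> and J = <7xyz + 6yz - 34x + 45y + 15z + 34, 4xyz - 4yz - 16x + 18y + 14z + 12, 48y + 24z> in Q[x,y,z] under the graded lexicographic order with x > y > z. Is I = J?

No, the ideals differ.

Equality of ideals is decidable: compute both reduced Gröbner bases (unique for the ordering) and check whether they agree.
Buchberger on the first generating set:
f_1 = xyz - 4x + 6y + 3z + 4, LT = xyz.
f_2 = -6y - 3z, LT = y.
f_3 = -2yz + 2x + 3y + 4z - 2, LT = yz.

S(f_1,f_2): lcm = xyz. S = -1/2xz^2 - 4x + 6y + 3z + 4.
  reduce S modulo (f_1, f_2, f_3):
  remainder -1/2xz^2 - 4x + 4 ≠ 0; add g_4 = -1/2xz^2 - 4x + 4 to the basis.

S(f_1,f_3): lcm = xyz. S = x^2 + 3/2xy + 2xz - 5x + 6y + 3z + 4.
  reduce S modulo (f_1, f_2, f_3, g_4):
  remainder x^2 + 5/4xz - 5x + 4 ≠ 0; add g_5 = x^2 + 5/4xz - 5x + 4 to the basis.

S(f_2,f_3): lcm = yz. S = 1/2z^2 + x + 3/2y + 2z - 1.
  reduce S modulo (f_1, f_2, f_3, g_4, g_5):
  remainder 1/2z^2 + x + 5/4z - 1 ≠ 0; add g_6 = 1/2z^2 + x + 5/4z - 1 to the basis.

The other S-polynomials (S(f_1,g_4), S(f_2,g_4), S(f_3,g_4), S(f_1,g_5), S(f_2,g_5), S(f_3,g_5), S(g_4,g_5), S(f_1,g_6), S(f_2,g_6), S(f_3,g_6), S(g_4,g_6), S(g_5,g_6)) all reduce to 0 modulo the current basis, so we have a Gröbner basis.
Inter-reduce: drop elements whose leading term is divisible by another's, tail-reduce, and make monic.
Reduced Gröbner basis: {x^2 + 5/4xz - 5x + 4, z^2 + 2x + 5/2z - 2, y + 1/2z}.

Buchberger on the second generating set:
h_1 = 7xyz + 6yz - 34x + 45y + 15z + 34, LT = xyz.
h_2 = 4xyz - 4yz - 16x + 18y + 14z + 12, LT = xyz.
h_3 = 48y + 24z, LT = y.

S(h_1,h_2): lcm = xyz. S = 13/7yz - 6/7x + 27/14y - 19/14z + 13/7.
  reduce S modulo (h_1, h_2, h_3):
  remainder -13/14z^2 - 6/7x - 65/28z + 13/7 ≠ 0; add k_4 = -13/14z^2 - 6/7x - 65/28z + 13/7 to the basis.

S(h_1,h_3): lcm = xyz. S = -1/2xz^2 + 6/7yz - 34/7x + 45/7y + 15/7z + 34/7.
  reduce S modulo (h_1, h_2, h_3, k_4):
  remainder 6/13x^2 + 5/4xz - 71/13x + 4 ≠ 0; add k_5 = 6/13x^2 + 5/4xz - 71/13x + 4 to the basis.

The other S-polynomials (S(h_2,h_3), S(h_1,k_4), S(h_2,k_4), S(h_3,k_4), S(h_1,k_5), S(h_2,k_5), S(h_3,k_5), S(k_4,k_5)) all reduce to 0 modulo the current basis, so we have a Gröbner basis.
Inter-reduce: drop elements whose leading term is divisible by another's, tail-reduce, and make monic.
Reduced Gröbner basis: {x^2 + 65/24xz - 71/6x + 26/3, z^2 + 12/13x + 5/2z - 2, y + 1/2z}.

The bases are distinct; the ideals are different.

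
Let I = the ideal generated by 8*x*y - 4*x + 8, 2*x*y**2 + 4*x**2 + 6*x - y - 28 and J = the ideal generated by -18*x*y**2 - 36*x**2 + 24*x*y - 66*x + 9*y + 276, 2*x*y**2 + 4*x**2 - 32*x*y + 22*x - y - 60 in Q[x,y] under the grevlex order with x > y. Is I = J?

For a fixed monomial order, each ideal has a unique reduced Gröbner basis; comparing bases decides equality.
Buchberger on the first generating set:
f_1 = 8*x*y - 4*x + 8, LT = x*y.
f_2 = 2*x*y**2 + 4*x**2 + 6*x - y - 28, LT = x*y**2.

S(f_1,f_2): lcm = x*y**2. S = -2*x**2 - 1/2*x*y - 3*x + 3/2*y + 14.
  leading term x**2: no divisor's leading term divides it; move -2*x**2 to the remainder.
  leading term x*y: subtract (-1/16)·f_1 from -1/2*x*y - 3*x + 3/2*y + 14 → -13/4*x + 3/2*y + 29/2
  leading term x: no divisor's leading term divides it; move -13/4*x to the remainder.
  leading term y: no divisor's leading term divides it; move 3/2*y to the remainder.
  leading term 1: no divisor's leading term divides it; move 29/2 to the remainder.
  remainder -2*x**2 - 13/4*x + 3/2*y + 29/2 ≠ 0; add g_3 = -2*x**2 - 13/4*x + 3/2*y + 29/2 to the basis.

S(f_1,g_3): lcm = x**2*y. S = -1/2*x**2 - 13/8*x*y + 3/4*y**2 + x + 29/4*y.
  leading term x**2: subtract (1/4)·g_3 from -1/2*x**2 - 13/8*x*y + 3/4*y**2 + x + 29/4*y → -13/8*x*y + 3/4*y**2 + 29/16*x + 55/8*y - 29/8
  leading term x*y: subtract (-13/64)·f_1 from -13/8*x*y + 3/4*y**2 + 29/16*x + 55/8*y - 29/8 → 3/4*y**2 + x + 55/8*y - 2
  leading term y**2: no divisor's leading term divides it; move 3/4*y**2 to the remainder.
  leading term x: no divisor's leading term divides it; move x to the remainder.
  leading term y: no divisor's leading term divides it; move 55/8*y to the remainder.
  leading term 1: no divisor's leading term divides it; move -2 to the remainder.
  remainder 3/4*y**2 + x + 55/8*y - 2 ≠ 0; add g_4 = 3/4*y**2 + x + 55/8*y - 2 to the basis.

The other S-polynomials (S(f_2,g_3), S(f_1,g_4), S(f_2,g_4), S(g_3,g_4)) all reduce to 0 modulo the current basis, so we have a Gröbner basis.
Inter-reduce: drop elements whose leading term is divisible by another's, tail-reduce, and make monic.
Reduced Gröbner basis: {x**2 + 13/8*x - 3/4*y - 29/4, x*y - 1/2*x + 1, y**2 + 4/3*x + 55/6*y - 8/3}.

Buchberger on the second generating set:
h_1 = -18*x*y**2 - 36*x**2 + 24*x*y - 66*x + 9*y + 276, LT = x*y**2.
h_2 = 2*x*y**2 + 4*x**2 - 32*x*y + 22*x - y - 60, LT = x*y**2.

S(h_1,h_2): lcm = x*y**2. S = 44/3*x*y - 22/3*x + 44/3.
  leading term x*y: no divisor's leading term divides it; move 44/3*x*y to the remainder.
  leading term x: no divisor's leading term divides it; move -22/3*x to the remainder.
  leading term 1: no divisor's leading term divides it; move 44/3 to the remainder.
  remainder 44/3*x*y - 22/3*x + 44/3 ≠ 0; add k_3 = 44/3*x*y - 22/3*x + 44/3 to the basis.

S(h_1,k_3): lcm = x*y**2. S = 2*x**2 - 5/6*x*y + 11/3*x - 3/2*y - 46/3.
  leading term x**2: no divisor's leading term divides it; move 2*x**2 to the remainder.
  leading term x*y: subtract (-5/88)·k_3 from -5/6*x*y + 11/3*x - 3/2*y - 46/3 → 13/4*x - 3/2*y - 29/2
  leading term x: no divisor's leading term divides it; move 13/4*x to the remainder.
  leading term y: no divisor's leading term divides it; move -3/2*y to the remainder.
  leading term 1: no divisor's leading term divides it; move -29/2 to the remainder.
  remainder 2*x**2 + 13/4*x - 3/2*y - 29/2 ≠ 0; add k_4 = 2*x**2 + 13/4*x - 3/2*y - 29/2 to the basis.

S(h_1,k_4): lcm = x**2*y**2. S = 2*x**3 - 4/3*x**2*y - 13/8*x*y**2 + 3/4*y**3 + 11/3*x**2 - 1/2*x*y + 29/4*y**2 - 46/3*x.
  leading term x**3: subtract (x)·k_4 from 2*x**3 - 4/3*x**2*y - 13/8*x*y**2 + 3/4*y**3 + 11/3*x**2 - 1/2*x*y + 29/4*y**2 - 46/3*x → -4/3*x**2*y - 13/8*x*y**2 + 3/4*y**3 + 5/12*x**2 + x*y + 29/4*y**2 - 5/6*x
  leading term x**2*y: subtract (-1/11*x)·k_3 from -4/3*x**2*y - 13/8*x*y**2 + 3/4*y**3 + 5/12*x**2 + x*y + 29/4*y**2 - 5/6*x → -13/8*x*y**2 + 3/4*y**3 - 1/4*x**2 + x*y + 29/4*y**2 + 1/2*x
  leading term x*y**2: subtract (13/144)·h_1 from -13/8*x*y**2 + 3/4*y**3 - 1/4*x**2 + x*y + 29/4*y**2 + 1/2*x → 3/4*y**3 + 3*x**2 - 7/6*x*y + 29/4*y**2 + 155/24*x - 13/16*y - 299/12
  leading term y**3: no divisor's leading term divides it; move 3/4*y**3 to the remainder.
  leading term x**2: subtract (3/2)·k_4 from 3*x**2 - 7/6*x*y + 29/4*y**2 + 155/24*x - 13/16*y - 299/12 → -7/6*x*y + 29/4*y**2 + 19/12*x + 23/16*y - 19/6
  leading term x*y: subtract (-7/88)·k_3 from -7/6*x*y + 29/4*y**2 + 19/12*x + 23/16*y - 19/6 → 29/4*y**2 + x + 23/16*y - 2
  leading term y**2: no divisor's leading term divides it; move 29/4*y**2 to the remainder.
  leading term x: no divisor's leading term divides it; move x to the remainder.
  leading term y: no divisor's leading term divides it; move 23/16*y to the remainder.
  leading term 1: no divisor's leading term divides it; move -2 to the remainder.
  remainder 3/4*y**3 + 29/4*y**2 + x + 23/16*y - 2 ≠ 0; add k_5 = 3/4*y**3 + 29/4*y**2 + x + 23/16*y - 2 to the basis.

S(k_3,k_4): lcm = x**2*y. S = -1/2*x**2 - 13/8*x*y + 3/4*y**2 + x + 29/4*y.
  leading term x**2: subtract (-1/4)·k_4 from -1/2*x**2 - 13/8*x*y + 3/4*y**2 + x + 29/4*y → -13/8*x*y + 3/4*y**2 + 29/16*x + 55/8*y - 29/8
  leading term x*y: subtract (-39/352)·k_3 from -13/8*x*y + 3/4*y**2 + 29/16*x + 55/8*y - 29/8 → 3/4*y**2 + x + 55/8*y - 2
  leading term y**2: no divisor's leading term divides it; move 3/4*y**2 to the remainder.
  leading term x: no divisor's leading term divides it; move x to the remainder.
  leading term y: no divisor's leading term divides it; move 55/8*y to the remainder.
  leading term 1: no divisor's leading term divides it; move -2 to the remainder.
  remainder 3/4*y**2 + x + 55/8*y - 2 ≠ 0; add k_6 = 3/4*y**2 + x + 55/8*y - 2 to the basis.

The other S-polynomials (S(h_2,k_3), S(h_2,k_4), S(h_1,k_5), S(h_2,k_5), S(k_3,k_5), S(k_4,k_5), S(h_1,k_6), S(h_2,k_6), S(k_3,k_6), S(k_4,k_6), S(k_5,k_6)) all reduce to 0 modulo the current basis, so we have a Gröbner basis.
Inter-reduce: drop elements whose leading term is divisible by another's, tail-reduce, and make monic.
Reduced Gröbner basis: {x**2 + 13/8*x - 3/4*y - 29/4, x*y - 1/2*x + 1, y**2 + 4/3*x + 55/6*y - 8/3}.

These coincide, so the ideals are equal.
The choice of monomial ordering does not affect the verdict — as long as both bases are computed under the same ordering, their equality decides ideal equality.

Yes, the ideals are equal.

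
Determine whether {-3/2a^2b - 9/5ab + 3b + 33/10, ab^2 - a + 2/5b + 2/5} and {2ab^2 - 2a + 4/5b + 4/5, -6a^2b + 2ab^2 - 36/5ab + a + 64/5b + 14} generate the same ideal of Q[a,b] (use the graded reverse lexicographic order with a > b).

For a fixed monomial order, each ideal has a unique reduced Gröbner basis; comparing bases decides equality.
Buchberger on the first generating set:
f_1 = -3/2a^2b - 9/5ab + 3b + 33/10, LT = a^2b.
f_2 = ab^2 - a + 2/5b + 2/5, LT = ab^2.

S(f_1,f_2): lcm = a^2b^2. S = 6/5ab^2 + a^2 - 2/5ab - 2b^2 - 2/5a - 11/5b.
  leading term ab^2: subtract (6/5)·f_2 from 6/5ab^2 + a^2 - 2/5ab - 2b^2 - 2/5a - 11/5b → a^2 - 2/5ab - 2b^2 + 4/5a - 67/25b - 12/25
  leading term a^2: no divisor's leading term divides it; move a^2 to the remainder.
  leading term ab: no divisor's leading term divides it; move -2/5ab to the remainder.
  leading term b^2: no divisor's leading term divides it; move -2b^2 to the remainder.
  leading term a: no divisor's leading term divides it; move 4/5a to the remainder.
  leading term b: no divisor's leading term divides it; move -67/25b to the remainder.
  leading term 1: no divisor's leading term divides it; move -12/25 to the remainder.
  remainder a^2 - 2/5ab - 2b^2 + 4/5a - 67/25b - 12/25 ≠ 0; add g_3 = a^2 - 2/5ab - 2b^2 + 4/5a - 67/25b - 12/25 to the basis.

S(f_1,g_3): lcm = a^2b. S = 2/5ab^2 + 2b^3 + 2/5ab + 67/25b^2 - 38/25b - 11/5.
  leading term ab^2: subtract (2/5)·f_2 from 2/5ab^2 + 2b^3 + 2/5ab + 67/25b^2 - 38/25b - 11/5 → 2b^3 + 2/5ab + 67/25b^2 + 2/5a - 42/25b - 59/25
  leading term b^3: no divisor's leading term divides it; move 2b^3 to the remainder.
  leading term ab: no divisor's leading term divides it; move 2/5ab to the remainder.
  leading term b^2: no divisor's leading term divides it; move 67/25b^2 to the remainder.
  leading term a: no divisor's leading term divides it; move 2/5a to the remainder.
  leading term b: no divisor's leading term divides it; move -42/25b to the remainder.
  leading term 1: no divisor's leading term divides it; move -59/25 to the remainder.
  remainder 2b^3 + 2/5ab + 67/25b^2 + 2/5a - 42/25b - 59/25 ≠ 0; add g_4 = 2b^3 + 2/5ab + 67/25b^2 + 2/5a - 42/25b - 59/25 to the basis.

The other S-polynomials (S(f_2,g_3), S(f_1,g_4), S(f_2,g_4), S(g_3,g_4)) all reduce to 0 modulo the current basis, so we have a Gröbner basis.
Inter-reduce: drop elements whose leading term is divisible by another's, tail-reduce, and make monic.
Reduced Gröbner basis: {ab^2 - a + 2/5b + 2/5, b^3 + 1/5ab + 67/50b^2 + 1/5a - 21/25b - 59/50, a^2 - 2/5ab - 2b^2 + 4/5a - 67/25b - 12/25}.

Buchberger on the second generating set:
h_1 = 2ab^2 - 2a + 4/5b + 4/5, LT = ab^2.
h_2 = -6a^2b + 2ab^2 - 36/5ab + a + 64/5b + 14, LT = a^2b.

S(h_1,h_2): lcm = a^2b^2. S = 1/3ab^3 - 6/5ab^2 - a^2 + 17/30ab + 32/15b^2 + 2/5a + 7/3b.
  leading term ab^3: subtract (1/6b)·h_1 from 1/3ab^3 - 6/5ab^2 - a^2 + 17/30ab + 32/15b^2 + 2/5a + 7/3b → -6/5ab^2 - a^2 + 9/10ab + 2b^2 + 2/5a + 11/5b
  leading term ab^2: subtract (-3/5)·h_1 from -6/5ab^2 - a^2 + 9/10ab + 2b^2 + 2/5a + 11/5b → -a^2 + 9/10ab + 2b^2 - 4/5a + 67/25b + 12/25
  leading term a^2: no divisor's leading term divides it; move -a^2 to the remainder.
  leading term ab: no divisor's leading term divides it; move 9/10ab to the remainder.
  leading term b^2: no divisor's leading term divides it; move 2b^2 to the remainder.
  leading term a: no divisor's leading term divides it; move -4/5a to the remainder.
  leading term b: no divisor's leading term divides it; move 67/25b to the remainder.
  leading term 1: no divisor's leading term divides it; move 12/25 to the remainder.
  remainder -a^2 + 9/10ab + 2b^2 - 4/5a + 67/25b + 12/25 ≠ 0; add k_3 = -a^2 + 9/10ab + 2b^2 - 4/5a + 67/25b + 12/25 to the basis.

S(h_1,k_3): lcm = a^2b^2. S = 9/10ab^3 + 2b^4 - 4/5ab^2 + 67/25b^3 - a^2 + 2/5ab + 12/25b^2 + 2/5a.
  leading term ab^3: subtract (9/20b)·h_1 from 9/10ab^3 + 2b^4 - 4/5ab^2 + 67/25b^3 - a^2 + 2/5ab + 12/25b^2 + 2/5a → 2b^4 - 4/5ab^2 + 67/25b^3 - a^2 + 13/10ab + 3/25b^2 + 2/5a - 9/25b
  leading term b^4: no divisor's leading term divides it; move 2b^4 to the remainder.
  leading term ab^2: subtract (-2/5)·h_1 from -4/5ab^2 + 67/25b^3 - a^2 + 13/10ab + 3/25b^2 + 2/5a - 9/25b → 67/25b^3 - a^2 + 13/10ab + 3/25b^2 - 2/5a - 1/25b + 8/25
  leading term b^3: no divisor's leading term divides it; move 67/25b^3 to the remainder.
  leading term a^2: subtract (1)·k_3 from -a^2 + 13/10ab + 3/25b^2 - 2/5a - 1/25b + 8/25 → 2/5ab - 47/25b^2 + 2/5a - 68/25b - 4/25
  leading term ab: no divisor's leading term divides it; move 2/5ab to the remainder.
  leading term b^2: no divisor's leading term divides it; move -47/25b^2 to the remainder.
  leading term a: no divisor's leading term divides it; move 2/5a to the remainder.
  leading term b: no divisor's leading term divides it; move -68/25b to the remainder.
  leading term 1: no divisor's leading term divides it; move -4/25 to the remainder.
  remainder 2b^4 + 67/25b^3 + 2/5ab - 47/25b^2 + 2/5a - 68/25b - 4/25 ≠ 0; add k_4 = 2b^4 + 67/25b^3 + 2/5ab - 47/25b^2 + 2/5a - 68/25b - 4/25 to the basis.

S(h_2,k_3): lcm = a^2b. S = 17/30ab^2 + 2b^3 + 2/5ab + 67/25b^2 - 1/6a - 124/75b - 7/3.
  leading term ab^2: subtract (17/60)·h_1 from 17/30ab^2 + 2b^3 + 2/5ab + 67/25b^2 - 1/6a - 124/75b - 7/3 → 2b^3 + 2/5ab + 67/25b^2 + 2/5a - 47/25b - 64/25
  leading term b^3: no divisor's leading term divides it; move 2b^3 to the remainder.
  leading term ab: no divisor's leading term divides it; move 2/5ab to the remainder.
  leading term b^2: no divisor's leading term divides it; move 67/25b^2 to the remainder.
  leading term a: no divisor's leading term divides it; move 2/5a to the remainder.
  leading term b: no divisor's leading term divides it; move -47/25b to the remainder.
  leading term 1: no divisor's leading term divides it; move -64/25 to the remainder.
  remainder 2b^3 + 2/5ab + 67/25b^2 + 2/5a - 47/25b - 64/25 ≠ 0; add k_5 = 2b^3 + 2/5ab + 67/25b^2 + 2/5a - 47/25b - 64/25 to the basis.

The other S-polynomials (S(h_1,k_4), S(h_2,k_4), S(k_3,k_4), S(h_1,k_5), S(h_2,k_5), S(k_3,k_5), S(k_4,k_5)) all reduce to 0 modulo the current basis, so we have a Gröbner basis.
Inter-reduce: drop elements whose leading term is divisible by another's, tail-reduce, and make monic.
Reduced Gröbner basis: {ab^2 - a + 2/5b + 2/5, b^3 + 1/5ab + 67/50b^2 + 1/5a - 47/50b - 32/25, a^2 - 9/10ab - 2b^2 + 4/5a - 67/25b - 12/25}.

These differ, so the ideals are not equal.

No, the ideals differ.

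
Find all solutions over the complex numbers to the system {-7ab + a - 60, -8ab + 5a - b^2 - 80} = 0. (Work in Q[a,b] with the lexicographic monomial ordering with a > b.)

{(4, -2), (-65/126 - 5*sqrt(2855)*I/126, 15/14 - sqrt(2855)*I/14), (-65/126 + 5*sqrt(2855)*I/126, 15/14 + sqrt(2855)*I/14)}

Compute a lex Gröbner basis by Buchberger's algorithm.
f_1 = -7ab + a - 60, LT = ab.
f_2 = -8ab + 5a - b^2 - 80, LT = ab.

S(f_1,f_2): lcm = ab. S = 27/56a - 1/8b^2 - 10/7.
  leading term a: no divisor's leading term divides it; move 27/56a to the remainder.
  leading term b^2: no divisor's leading term divides it; move -1/8b^2 to the remainder.
  leading term 1: no divisor's leading term divides it; move -10/7 to the remainder.
  remainder 27/56a - 1/8b^2 - 10/7 ≠ 0; add h_3 = 27/56a - 1/8b^2 - 10/7 to the basis.

S(f_1,h_3): lcm = ab. S = -1/7a + 7/27b^3 + 80/27b + 60/7.
  leading term a: subtract (-8/27)·h_3 from -1/7a + 7/27b^3 + 80/27b + 60/7 → 7/27b^3 - 1/27b^2 + 80/27b + 220/27
  leading term b^3: no divisor's leading term divides it; move 7/27b^3 to the remainder.
  leading term b^2: no divisor's leading term divides it; move -1/27b^2 to the remainder.
  leading term b: no divisor's leading term divides it; move 80/27b to the remainder.
  leading term 1: no divisor's leading term divides it; move 220/27 to the remainder.
  remainder 7/27b^3 - 1/27b^2 + 80/27b + 220/27 ≠ 0; add h_4 = 7/27b^3 - 1/27b^2 + 80/27b + 220/27 to the basis.

The other S-polynomials (S(f_2,h_3), S(f_1,h_4), S(f_2,h_4), S(h_3,h_4)) all reduce to 0 modulo the current basis, so we have a Gröbner basis.
Inter-reduce: drop elements whose leading term is divisible by another's, tail-reduce, and make monic.
Reduced Gröbner basis: {a - 7/27b^2 - 80/27, b^3 - 1/7b^2 + 80/7b + 220/7}.

From the last basis element, b^3 - 1/7b^2 + 80/7b + 220/7 = 0, so b takes values in {-2, 15/14 - sqrt(2855)*I/14, 15/14 + sqrt(2855)*I/14}. Each choice, substituted upward through the basis, yields the corresponding point(s) of the solution set.
  b = -2: the earlier basis element becomes a - 4 = 0, giving a = 4 — point (4, -2).
  b = 15/14 - sqrt(2855)*I/14: the earlier basis element becomes a + 65/126 + 5*sqrt(2855)*I/126 = 0, giving a = -65/126 - 5*sqrt(2855)*I/126 — point (-65/126 - 5*sqrt(2855)*I/126, 15/14 - sqrt(2855)*I/14).
  b = 15/14 + sqrt(2855)*I/14: the earlier basis element becomes a + 65/126 - 5*sqrt(2855)*I/126 = 0, giving a = -65/126 + 5*sqrt(2855)*I/126 — point (-65/126 + 5*sqrt(2855)*I/126, 15/14 + sqrt(2855)*I/14).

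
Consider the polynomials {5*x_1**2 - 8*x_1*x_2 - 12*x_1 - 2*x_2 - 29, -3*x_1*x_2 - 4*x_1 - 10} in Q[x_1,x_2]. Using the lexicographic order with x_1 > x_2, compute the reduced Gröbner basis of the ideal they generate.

G = {x_1 + 3/25*x_2**2 + 3/10*x_2 - 2/25, x_2**3 + 23/6*x_2**2 + 8/3*x_2 - 86/3}

f_1 = 5*x_1**2 - 8*x_1*x_2 - 12*x_1 - 2*x_2 - 29, LT = x_1**2.
f_2 = -3*x_1*x_2 - 4*x_1 - 10, LT = x_1*x_2.

S(f_1,f_2): lcm = x_1**2*x_2. S = -4/3*x_1**2 - 8/5*x_1*x_2**2 - 12/5*x_1*x_2 - 10/3*x_1 - 2/5*x_2**2 - 29/5*x_2.
  leading term x_1**2: subtract (-4/15)·f_1 from -4/3*x_1**2 - 8/5*x_1*x_2**2 - 12/5*x_1*x_2 - 10/3*x_1 - 2/5*x_2**2 - 29/5*x_2 → -8/5*x_1*x_2**2 - 68/15*x_1*x_2 - 98/15*x_1 - 2/5*x_2**2 - 19/3*x_2 - 116/15
  leading term x_1*x_2**2: subtract (8/15*x_2)·f_2 from -8/5*x_1*x_2**2 - 68/15*x_1*x_2 - 98/15*x_1 - 2/5*x_2**2 - 19/3*x_2 - 116/15 → -12/5*x_1*x_2 - 98/15*x_1 - 2/5*x_2**2 - x_2 - 116/15
  leading term x_1*x_2: subtract (4/5)·f_2 from -12/5*x_1*x_2 - 98/15*x_1 - 2/5*x_2**2 - x_2 - 116/15 → -10/3*x_1 - 2/5*x_2**2 - x_2 + 4/15
  leading term x_1: no divisor's leading term divides it; move -10/3*x_1 to the remainder.
  leading term x_2**2: no divisor's leading term divides it; move -2/5*x_2**2 to the remainder.
  leading term x_2: no divisor's leading term divides it; move -x_2 to the remainder.
  leading term 1: no divisor's leading term divides it; move 4/15 to the remainder.
  remainder -10/3*x_1 - 2/5*x_2**2 - x_2 + 4/15 ≠ 0; add g_3 = -10/3*x_1 - 2/5*x_2**2 - x_2 + 4/15 to the basis.

S(f_1,g_3): lcm = x_1**2. S = -3/25*x_1*x_2**2 - 19/10*x_1*x_2 - 58/25*x_1 - 2/5*x_2 - 29/5.
  leading term x_1*x_2**2: subtract (1/25*x_2)·f_2 from -3/25*x_1*x_2**2 - 19/10*x_1*x_2 - 58/25*x_1 - 2/5*x_2 - 29/5 → -87/50*x_1*x_2 - 58/25*x_1 - 29/5
  leading term x_1*x_2: subtract (29/50)·f_2 from -87/50*x_1*x_2 - 58/25*x_1 - 29/5 → 0
  remainder 0.

S(f_2,g_3): lcm = x_1*x_2. S = 4/3*x_1 - 3/25*x_2**3 - 3/10*x_2**2 + 2/25*x_2 + 10/3.
  leading term x_1: subtract (-2/5)·g_3 from 4/3*x_1 - 3/25*x_2**3 - 3/10*x_2**2 + 2/25*x_2 + 10/3 → -3/25*x_2**3 - 23/50*x_2**2 - 8/25*x_2 + 86/25
  leading term x_2**3: no divisor's leading term divides it; move -3/25*x_2**3 to the remainder.
  leading term x_2**2: no divisor's leading term divides it; move -23/50*x_2**2 to the remainder.
  leading term x_2: no divisor's leading term divides it; move -8/25*x_2 to the remainder.
  leading term 1: no divisor's leading term divides it; move 86/25 to the remainder.
  remainder -3/25*x_2**3 - 23/50*x_2**2 - 8/25*x_2 + 86/25 ≠ 0; add g_4 = -3/25*x_2**3 - 23/50*x_2**2 - 8/25*x_2 + 86/25 to the basis.

S(f_1,g_4): leading monomials are coprime, so the S-polynomial reduces to 0 (Buchberger's first criterion).
S(f_2,g_4): lcm = x_1*x_2**3. S = -5/2*x_1*x_2**2 - 8/3*x_1*x_2 + 86/3*x_1 + 10/3*x_2**2.
  leading term x_1*x_2**2: subtract (5/6*x_2)·f_2 from -5/2*x_1*x_2**2 - 8/3*x_1*x_2 + 86/3*x_1 + 10/3*x_2**2 → 2/3*x_1*x_2 + 86/3*x_1 + 10/3*x_2**2 + 25/3*x_2
  leading term x_1*x_2: subtract (-2/9)·f_2 from 2/3*x_1*x_2 + 86/3*x_1 + 10/3*x_2**2 + 25/3*x_2 → 250/9*x_1 + 10/3*x_2**2 + 25/3*x_2 - 20/9
  leading term x_1: subtract (-25/3)·g_3 from 250/9*x_1 + 10/3*x_2**2 + 25/3*x_2 - 20/9 → 0
  remainder 0.

S(g_3,g_4): leading monomials are coprime, so the S-polynomial reduces to 0 (Buchberger's first criterion).
Every S-polynomial of the final basis reduces to 0, so we have a Gröbner basis.
Inter-reduce: drop elements whose leading term is divisible by another's, tail-reduce, and make monic.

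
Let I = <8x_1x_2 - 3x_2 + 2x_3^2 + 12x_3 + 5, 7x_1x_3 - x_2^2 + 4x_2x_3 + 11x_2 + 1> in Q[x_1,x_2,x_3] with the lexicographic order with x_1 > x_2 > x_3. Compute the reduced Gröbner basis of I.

Buchberger's algorithm terminates because the ascending chain of leading-term ideals stabilizes.

f_1 = 8x_1x_2 - 3x_2 + 2x_3^2 + 12x_3 + 5, LT = x_1x_2.
f_2 = 7x_1x_3 - x_2^2 + 4x_2x_3 + 11x_2 + 1, LT = x_1x_3.

S(f_1,f_2): lcm = x_1x_2x_3. S = 1/7x_2^3 - 4/7x_2^2x_3 - 11/7x_2^2 - 3/8x_2x_3 - 1/7x_2 + 1/4x_3^3 + 3/2x_3^2 + 5/8x_3.
  leading term x_2^3: no divisor's leading term divides it; move 1/7x_2^3 to the remainder.
  leading term x_2^2x_3: no divisor's leading term divides it; move -4/7x_2^2x_3 to the remainder.
  leading term x_2^2: no divisor's leading term divides it; move -11/7x_2^2 to the remainder.
  leading term x_2x_3: no divisor's leading term divides it; move -3/8x_2x_3 to the remainder.
  leading term x_2: no divisor's leading term divides it; move -1/7x_2 to the remainder.
  leading term x_3^3: no divisor's leading term divides it; move 1/4x_3^3 to the remainder.
  leading term x_3^2: no divisor's leading term divides it; move 3/2x_3^2 to the remainder.
  leading term x_3: no divisor's leading term divides it; move 5/8x_3 to the remainder.
  remainder 1/7x_2^3 - 4/7x_2^2x_3 - 11/7x_2^2 - 3/8x_2x_3 - 1/7x_2 + 1/4x_3^3 + 3/2x_3^2 + 5/8x_3 ≠ 0; add g_3 = 1/7x_2^3 - 4/7x_2^2x_3 - 11/7x_2^2 - 3/8x_2x_3 - 1/7x_2 + 1/4x_3^3 + 3/2x_3^2 + 5/8x_3 to the basis.

The other S-polynomials (S(f_1,g_3), S(f_2,g_3)) all reduce to 0 modulo the current basis, so we have a Gröbner basis.

G = {x_1x_2 - 3/8x_2 + 1/4x_3^2 + 3/2x_3 + 5/8, x_1x_3 - 1/7x_2^2 + 4/7x_2x_3 + 11/7x_2 + 1/7, x_2^3 - 4x_2^2x_3 - 11x_2^2 - 21/8x_2x_3 - x_2 + 7/4x_3^3 + 21/2x_3^2 + 35/8x_3}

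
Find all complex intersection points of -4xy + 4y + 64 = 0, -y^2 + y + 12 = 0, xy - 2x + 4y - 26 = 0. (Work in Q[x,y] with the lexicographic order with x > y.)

Compute a lex Gröbner basis by Buchberger's algorithm.
f_1 = -4xy + 4y + 64, LT = xy.
f_2 = -y^2 + y + 12, LT = y^2.
f_3 = xy - 2x + 4y - 26, LT = xy.

S(f_1,f_2): lcm = xy^2. S = xy + 12x - y^2 - 16y.
  leading term xy: subtract (-1/4)·f_1 from xy + 12x - y^2 - 16y → 12x - y^2 - 15y + 16
  leading term x: no divisor's leading term divides it; move 12x to the remainder.
  leading term y^2: subtract (1)·f_2 from -y^2 - 15y + 16 → -16y + 4
  leading term y: no divisor's leading term divides it; move -16y to the remainder.
  leading term 1: no divisor's leading term divides it; move 4 to the remainder.
  remainder 12x - 16y + 4 ≠ 0; add h_4 = 12x - 16y + 4 to the basis.

S(f_1,f_3): lcm = xy. S = 2x - 5y + 10.
  leading term x: subtract (1/6)·h_4 from 2x - 5y + 10 → -7/3y + 28/3
  leading term y: no divisor's leading term divides it; move -7/3y to the remainder.
  leading term 1: no divisor's leading term divides it; move 28/3 to the remainder.
  remainder -7/3y + 28/3 ≠ 0; add h_5 = -7/3y + 28/3 to the basis.

The other S-polynomials (S(f_2,f_3), S(f_1,h_4), S(f_2,h_4), S(f_3,h_4), S(f_1,h_5), S(f_2,h_5), S(f_3,h_5), S(h_4,h_5)) all reduce to 0 modulo the current basis, so we have a Gröbner basis.
Inter-reduce: drop elements whose leading term is divisible by another's, tail-reduce, and make monic.
Reduced Gröbner basis: {x - 5, y - 4}.

From the last basis element, y - 4 = 0, so y takes values in {4}. Each choice, substituted upward through the basis, yields the corresponding point(s) of the solution set.
  y = 4: the earlier basis element becomes x - 5 = 0, giving x = 5 — point (5, 4).
Substituting each solution back into the original system confirms all equations vanish.

{(5, 4)}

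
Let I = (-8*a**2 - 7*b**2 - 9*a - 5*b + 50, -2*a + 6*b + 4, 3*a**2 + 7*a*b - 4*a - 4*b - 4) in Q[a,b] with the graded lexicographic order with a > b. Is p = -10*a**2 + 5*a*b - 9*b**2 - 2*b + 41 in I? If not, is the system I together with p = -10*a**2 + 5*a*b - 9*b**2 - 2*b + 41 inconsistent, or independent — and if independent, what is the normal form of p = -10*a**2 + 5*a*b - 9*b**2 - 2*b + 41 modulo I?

First compute the reduced Gröbner basis of I by Buchberger's algorithm.
f_1 = -8*a**2 - 7*b**2 - 9*a - 5*b + 50, LT = a**2.
f_2 = -2*a + 6*b + 4, LT = a.
f_3 = 3*a**2 + 7*a*b - 4*a - 4*b - 4, LT = a**2.

S(f_1,f_2): lcm = a**2. S = 3*a*b + 7/8*b**2 + 25/8*a + 5/8*b - 25/4.
  reduce S modulo (f_1, f_2, f_3):
  remainder 79/8*b**2 + 16*b ≠ 0; add h_4 = 79/8*b**2 + 16*b to the basis.

S(f_1,f_3): lcm = a**2. S = -7/3*a*b + 7/8*b**2 + 59/24*a + 47/24*b - 59/12.
  reduce S modulo (f_1, f_2, f_3, h_4):
  remainder 3458/237*b ≠ 0; add h_5 = 3458/237*b to the basis.

The other S-polynomials (S(f_2,f_3), S(f_1,h_4), S(f_2,h_4), S(f_3,h_4), S(f_1,h_5), S(f_2,h_5), S(f_3,h_5), S(h_4,h_5)) all reduce to 0 modulo the current basis, so we have a Gröbner basis.
Inter-reduce: drop elements whose leading term is divisible by another's, tail-reduce, and make monic.
Reduced Gröbner basis: {a - 2, b}.
Label its elements g_1 = a - 2, g_2 = b.

Reduce p = -10*a**2 + 5*a*b - 9*b**2 - 2*b + 41 modulo G:
  leading term a**2: subtract (-10*a)·g_1 from -10*a**2 + 5*a*b - 9*b**2 - 2*b + 41 → 5*a*b - 9*b**2 - 20*a - 2*b + 41
  leading term a*b: subtract (5*b)·g_1 from 5*a*b - 9*b**2 - 20*a - 2*b + 41 → -9*b**2 - 20*a + 8*b + 41
  leading term b**2: subtract (-9*b)·g_2 from -9*b**2 - 20*a + 8*b + 41 → -20*a + 8*b + 41
  leading term a: subtract (-20)·g_1 from -20*a + 8*b + 41 → 8*b + 1
  leading term b: subtract (8)·g_2 from 8*b + 1 → 1
  leading term 1: no divisor's leading term divides it; move 1 to the remainder.
  normal form = 1.
The normal form is nonzero, so p ∉ I. Since p minus its normal form lies in I, I + (p) = I + (r) where r = 1; decide whether this ideal is the whole ring.
Here r = 1 is a nonzero constant, hence a unit: 1 ∈ I + (p), the Gröbner basis of I + (p) is {1}, and the enlarged system has no common solution — adjoining p is inconsistent.

Adjoining -10*a**2 + 5*a*b - 9*b**2 - 2*b + 41 makes the ideal the whole ring: the system is inconsistent.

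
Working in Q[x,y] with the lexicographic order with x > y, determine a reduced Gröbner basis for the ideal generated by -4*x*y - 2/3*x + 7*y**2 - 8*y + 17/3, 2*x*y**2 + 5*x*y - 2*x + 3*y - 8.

G = {x - 63/50*y**3 - 3/2*y**2 + 63/50*y + 1/2, y**4 + 19/14*y**3 - 46/21*y**2 + 43/42*y - 25/21}

The reduced Gröbner basis is the canonical form of the ideal for this ordering.

f_1 = -4*x*y - 2/3*x + 7*y**2 - 8*y + 17/3, LT = x*y.
f_2 = 2*x*y**2 + 5*x*y - 2*x + 3*y - 8, LT = x*y**2.

S(f_1,f_2): lcm = x*y**2. S = -7/3*x*y + x - 7/4*y**3 + 2*y**2 - 35/12*y + 4.
  reduce S modulo (f_1, f_2):
  remainder 25/18*x - 7/4*y**3 - 25/12*y**2 + 7/4*y + 25/36 ≠ 0; add g_3 = 25/18*x - 7/4*y**3 - 25/12*y**2 + 7/4*y + 25/36 to the basis.

S(f_1,g_3): lcm = x*y. S = 1/6*x + 63/50*y**4 + 3/2*y**3 - 301/100*y**2 + 3/2*y - 17/12.
  reduce S modulo (f_1, f_2, g_3):
  remainder 63/50*y**4 + 171/100*y**3 - 69/25*y**2 + 129/100*y - 3/2 ≠ 0; add g_4 = 63/50*y**4 + 171/100*y**3 - 69/25*y**2 + 129/100*y - 3/2 to the basis.

The other S-polynomials (S(f_2,g_3), S(f_1,g_4), S(f_2,g_4), S(g_3,g_4)) all reduce to 0 modulo the current basis, so we have a Gröbner basis.
Inter-reduce: drop elements whose leading term is divisible by another's, tail-reduce, and make monic.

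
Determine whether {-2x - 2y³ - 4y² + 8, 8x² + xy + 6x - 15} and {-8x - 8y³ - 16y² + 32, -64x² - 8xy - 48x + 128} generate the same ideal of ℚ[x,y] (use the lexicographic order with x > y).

Two ideals are equal iff their reduced Gröbner bases coincide (the reduced basis is unique for a fixed ordering).
Buchberger on the first generating set:
f_1 = -2x - 2y³ - 4y² + 8, LT = x.
f_2 = 8x² + xy + 6x - 15, LT = x².

S(f_1,f_2): lcm = x². S = xy³ + 2xy² - ⅛xy - 19/4x + 15/8.
  leading term xy³: subtract (-½y³)·f_1 from xy³ + 2xy² - ⅛xy - 19/4x + 15/8 → 2xy² - ⅛xy - 19/4x - y⁶ - 2y⁵ + 4y³ + 15/8
  leading term xy²: subtract (-y²)·f_1 from 2xy² - ⅛xy - 19/4x - y⁶ - 2y⁵ + 4y³ + 15/8 → -⅛xy - 19/4x - y⁶ - 4y⁵ - 4y⁴ + 4y³ + 8y² + 15/8
  leading term xy: subtract (1/16y)·f_1 from -⅛xy - 19/4x - y⁶ - 4y⁵ - 4y⁴ + 4y³ + 8y² + 15/8 → -19/4x - y⁶ - 4y⁵ - 31/8y⁴ + 17/4y³ + 8y² - ½y + 15/8
  leading term x: subtract (19/8)·f_1 from -19/4x - y⁶ - 4y⁵ - 31/8y⁴ + 17/4y³ + 8y² - ½y + 15/8 → -y⁶ - 4y⁵ - 31/8y⁴ + 9y³ + 35/2y² - ½y - 137/8
  leading term y⁶: no divisor's leading term divides it; move -y⁶ to the remainder.
  leading term y⁵: no divisor's leading term divides it; move -4y⁵ to the remainder.
  leading term y⁴: no divisor's leading term divides it; move -31/8y⁴ to the remainder.
  leading term y³: no divisor's leading term divides it; move 9y³ to the remainder.
  leading term y²: no divisor's leading term divides it; move 35/2y² to the remainder.
  leading term y: no divisor's leading term divides it; move -½y to the remainder.
  leading term 1: no divisor's leading term divides it; move -137/8 to the remainder.
  remainder -y⁶ - 4y⁵ - 31/8y⁴ + 9y³ + 35/2y² - ½y - 137/8 ≠ 0; add g_3 = -y⁶ - 4y⁵ - 31/8y⁴ + 9y³ + 35/2y² - ½y - 137/8 to the basis.

The other S-polynomials (S(f_1,g_3), S(f_2,g_3)) all reduce to 0 modulo the current basis, so we have a Gröbner basis.
Inter-reduce: drop elements whose leading term is divisible by another's, tail-reduce, and make monic.
Reduced Gröbner basis: {x + y³ + 2y² - 4, y⁶ + 4y⁵ + 31/8y⁴ - 9y³ - 35/2y² + ½y + 137/8}.

Buchberger on the second generating set:
h_1 = -8x - 8y³ - 16y² + 32, LT = x.
h_2 = -64x² - 8xy - 48x + 128, LT = x².

S(h_1,h_2): lcm = x². S = xy³ + 2xy² - ⅛xy - 19/4x + 2.
  leading term xy³: subtract (-⅛y³)·h_1 from xy³ + 2xy² - ⅛xy - 19/4x + 2 → 2xy² - ⅛xy - 19/4x - y⁶ - 2y⁵ + 4y³ + 2
  leading term xy²: subtract (-¼y²)·h_1 from 2xy² - ⅛xy - 19/4x - y⁶ - 2y⁵ + 4y³ + 2 → -⅛xy - 19/4x - y⁶ - 4y⁵ - 4y⁴ + 4y³ + 8y² + 2
  leading term xy: subtract (1/64y)·h_1 from -⅛xy - 19/4x - y⁶ - 4y⁵ - 4y⁴ + 4y³ + 8y² + 2 → -19/4x - y⁶ - 4y⁵ - 31/8y⁴ + 17/4y³ + 8y² - ½y + 2
  leading term x: subtract (19/32)·h_1 from -19/4x - y⁶ - 4y⁵ - 31/8y⁴ + 17/4y³ + 8y² - ½y + 2 → -y⁶ - 4y⁵ - 31/8y⁴ + 9y³ + 35/2y² - ½y - 17
  leading term y⁶: no divisor's leading term divides it; move -y⁶ to the remainder.
  leading term y⁵: no divisor's leading term divides it; move -4y⁵ to the remainder.
  leading term y⁴: no divisor's leading term divides it; move -31/8y⁴ to the remainder.
  leading term y³: no divisor's leading term divides it; move 9y³ to the remainder.
  leading term y²: no divisor's leading term divides it; move 35/2y² to the remainder.
  leading term y: no divisor's leading term divides it; move -½y to the remainder.
  leading term 1: no divisor's leading term divides it; move -17 to the remainder.
  remainder -y⁶ - 4y⁵ - 31/8y⁴ + 9y³ + 35/2y² - ½y - 17 ≠ 0; add k_3 = -y⁶ - 4y⁵ - 31/8y⁴ + 9y³ + 35/2y² - ½y - 17 to the basis.

The other S-polynomials (S(h_1,k_3), S(h_2,k_3)) all reduce to 0 modulo the current basis, so we have a Gröbner basis.
Inter-reduce: drop elements whose leading term is divisible by another's, tail-reduce, and make monic.
Reduced Gröbner basis: {x + y³ + 2y² - 4, y⁶ + 4y⁵ + 31/8y⁴ - 9y³ - 35/2y² + ½y + 17}.

Since the reduced bases disagree, the two ideals are not the same.

No, the ideals differ.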